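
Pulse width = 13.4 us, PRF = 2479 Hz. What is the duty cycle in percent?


DC = 13.4e-6 * 2479 * 100 = 3.32%

3.32%


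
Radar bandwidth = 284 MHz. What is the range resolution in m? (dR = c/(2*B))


dR = 3e8 / (2 * 284000000.0) = 0.53 m

0.53 m


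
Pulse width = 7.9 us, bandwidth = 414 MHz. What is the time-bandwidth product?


TBP = 7.9 * 414 = 3270.6

3270.6


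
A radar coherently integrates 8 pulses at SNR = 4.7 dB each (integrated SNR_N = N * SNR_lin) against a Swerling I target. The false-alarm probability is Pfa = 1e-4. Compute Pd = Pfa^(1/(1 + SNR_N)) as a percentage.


SNR_lin = 10^(4.7/10) = 2.95121
SNR_N = 8 * 2.95121 = 23.60968
1/(1 + SNR_N) = 1/24.60968 = 0.0406344
Pd = (1e-4)^0.0406344 = 0.6878
Pd = 68.8%

68.8%


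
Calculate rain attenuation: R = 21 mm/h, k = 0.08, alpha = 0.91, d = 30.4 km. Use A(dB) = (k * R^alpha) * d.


gamma = 0.08 * 21^0.91 = 1.277349 dB/km
A = 1.277349 * 30.4 = 38.83 dB

38.83 dB


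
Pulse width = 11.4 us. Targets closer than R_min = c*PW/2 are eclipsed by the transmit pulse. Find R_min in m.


R_min = 3e8 * 11.4e-6 / 2 = 1710.0 m

1710.0 m


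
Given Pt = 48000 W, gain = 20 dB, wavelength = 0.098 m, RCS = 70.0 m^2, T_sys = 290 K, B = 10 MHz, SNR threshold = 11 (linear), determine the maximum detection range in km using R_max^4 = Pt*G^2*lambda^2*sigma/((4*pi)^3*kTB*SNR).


G_lin = 10^(20/10) = 100.0
R^4 = 48000 * 100.0^2 * 0.098^2 * 70.0 / ((4*pi)^3 * 1.38e-23 * 290 * 10000000.0 * 11)
R^4 = 3.69396e17 m^4
R_max = (3.69396e17)^(1/4) = 24653.2 m = 24.7 km

24.7 km


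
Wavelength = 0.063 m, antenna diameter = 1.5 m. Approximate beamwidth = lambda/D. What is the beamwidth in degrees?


BW_rad = 0.063 / 1.5 = 0.042
BW_deg = 2.41 degrees

2.41 degrees


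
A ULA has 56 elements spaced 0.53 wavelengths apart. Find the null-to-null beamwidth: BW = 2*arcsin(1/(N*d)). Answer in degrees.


1/(N*d) = 1/(56*0.53) = 0.033693
BW = 2*arcsin(0.033693) = 3.9 degrees

3.9 degrees


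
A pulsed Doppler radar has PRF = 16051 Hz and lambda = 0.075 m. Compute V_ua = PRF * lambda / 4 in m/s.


V_ua = 16051 * 0.075 / 4 = 301.0 m/s

301.0 m/s


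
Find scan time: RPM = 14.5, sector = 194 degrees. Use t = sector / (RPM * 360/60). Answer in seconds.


t = 194 / (14.5 * 360) * 60 = 2.23 s

2.23 s


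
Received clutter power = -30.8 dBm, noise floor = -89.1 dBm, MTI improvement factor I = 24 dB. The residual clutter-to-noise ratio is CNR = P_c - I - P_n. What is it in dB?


CNR = -30.8 - 24 - (-89.1) = 34.3 dB

34.3 dB


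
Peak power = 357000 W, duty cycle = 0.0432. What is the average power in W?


P_avg = 357000 * 0.0432 = 15422.4 W

15422.4 W


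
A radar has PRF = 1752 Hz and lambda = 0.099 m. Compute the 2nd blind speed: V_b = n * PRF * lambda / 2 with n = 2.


V_blind = 2 * 1752 * 0.099 / 2 = 173.4 m/s

173.4 m/s


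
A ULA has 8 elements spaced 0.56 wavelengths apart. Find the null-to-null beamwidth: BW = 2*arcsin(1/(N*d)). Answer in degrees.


1/(N*d) = 1/(8*0.56) = 0.223214
BW = 2*arcsin(0.223214) = 25.8 degrees

25.8 degrees


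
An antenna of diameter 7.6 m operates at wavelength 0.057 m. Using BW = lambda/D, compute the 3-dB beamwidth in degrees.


BW_rad = 0.057 / 7.6 = 0.0075
BW_deg = 0.43 degrees

0.43 degrees


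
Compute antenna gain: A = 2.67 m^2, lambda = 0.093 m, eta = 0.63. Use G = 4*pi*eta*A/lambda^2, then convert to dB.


G_linear = 4*pi*0.63*2.67/0.093^2 = 2443.97
G_dB = 10*log10(2443.97) = 33.9 dB

33.9 dB


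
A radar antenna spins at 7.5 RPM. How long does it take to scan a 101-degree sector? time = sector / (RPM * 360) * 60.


t = 101 / (7.5 * 360) * 60 = 2.24 s

2.24 s


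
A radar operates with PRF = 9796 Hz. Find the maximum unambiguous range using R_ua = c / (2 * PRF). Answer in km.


R_ua = 3e8 / (2 * 9796) = 15312.4 m = 15.3 km

15.3 km


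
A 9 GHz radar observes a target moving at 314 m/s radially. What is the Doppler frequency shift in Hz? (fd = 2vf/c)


fd = 2 * 314 * 9000000000.0 / 3e8 = 18840.0 Hz

18840.0 Hz


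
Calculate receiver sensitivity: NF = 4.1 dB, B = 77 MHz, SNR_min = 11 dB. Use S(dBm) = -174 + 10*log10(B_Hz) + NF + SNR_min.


10*log10(77000000.0) = 78.86
S = -174 + 78.86 + 4.1 + 11 = -80.0 dBm

-80.0 dBm


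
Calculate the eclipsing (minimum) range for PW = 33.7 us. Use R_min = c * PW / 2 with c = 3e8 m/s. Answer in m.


R_min = 3e8 * 33.7e-6 / 2 = 5055.0 m

5055.0 m


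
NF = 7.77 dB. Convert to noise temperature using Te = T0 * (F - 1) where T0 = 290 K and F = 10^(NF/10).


NF_lin = 10^(7.77/10) = 5.984116
Te = 290 * (5.984116 - 1) = 1445.4 K

1445.4 K


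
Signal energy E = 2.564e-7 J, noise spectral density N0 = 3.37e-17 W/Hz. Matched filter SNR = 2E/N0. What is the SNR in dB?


SNR_lin = 2 * 2.564e-7 / 3.37e-17 = 1.522e10
SNR_dB = 10*log10(1.522e10) = 101.8 dB

101.8 dB


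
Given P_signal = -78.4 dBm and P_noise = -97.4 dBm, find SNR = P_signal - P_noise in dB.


SNR = -78.4 - (-97.4) = 19.0 dB

19.0 dB


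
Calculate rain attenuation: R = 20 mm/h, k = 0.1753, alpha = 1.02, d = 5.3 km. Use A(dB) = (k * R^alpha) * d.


gamma = 0.1753 * 20^1.02 = 3.722481 dB/km
A = 3.722481 * 5.3 = 19.73 dB

19.73 dB


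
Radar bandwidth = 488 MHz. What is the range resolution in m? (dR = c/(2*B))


dR = 3e8 / (2 * 488000000.0) = 0.31 m

0.31 m


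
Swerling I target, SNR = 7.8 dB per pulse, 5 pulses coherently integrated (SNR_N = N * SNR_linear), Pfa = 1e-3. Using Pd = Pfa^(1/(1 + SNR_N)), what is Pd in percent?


SNR_lin = 10^(7.8/10) = 6.0256
SNR_N = 5 * 6.0256 = 30.128
1/(1 + SNR_N) = 1/31.128 = 0.0321254
Pd = (1e-3)^0.0321254 = 0.80098
Pd = 80.1%

80.1%


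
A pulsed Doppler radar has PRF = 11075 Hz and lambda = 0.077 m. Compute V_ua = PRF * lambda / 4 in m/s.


V_ua = 11075 * 0.077 / 4 = 213.2 m/s

213.2 m/s


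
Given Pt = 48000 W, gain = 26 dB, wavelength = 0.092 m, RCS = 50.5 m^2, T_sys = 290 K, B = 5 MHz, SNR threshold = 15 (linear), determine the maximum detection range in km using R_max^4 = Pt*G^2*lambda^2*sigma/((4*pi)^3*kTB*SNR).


G_lin = 10^(26/10) = 398.107171
R^4 = 48000 * 398.107171^2 * 0.092^2 * 50.5 / ((4*pi)^3 * 1.38e-23 * 290 * 5000000.0 * 15)
R^4 = 5.45934e18 m^4
R_max = (5.45934e18)^(1/4) = 48337.6 m = 48.3 km

48.3 km


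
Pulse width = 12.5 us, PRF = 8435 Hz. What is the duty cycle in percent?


DC = 12.5e-6 * 8435 * 100 = 10.54%

10.54%


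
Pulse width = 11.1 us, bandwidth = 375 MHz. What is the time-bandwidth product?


TBP = 11.1 * 375 = 4162.5

4162.5


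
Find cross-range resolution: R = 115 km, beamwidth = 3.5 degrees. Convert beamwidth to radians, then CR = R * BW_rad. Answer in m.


BW_rad = 0.061086524
CR = 115000 * 0.061086524 = 7025.0 m

7025.0 m


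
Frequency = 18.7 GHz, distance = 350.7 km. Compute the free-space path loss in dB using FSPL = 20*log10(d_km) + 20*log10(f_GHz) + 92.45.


20*log10(350.7) = 50.9
20*log10(18.7) = 25.44
FSPL = 168.8 dB

168.8 dB


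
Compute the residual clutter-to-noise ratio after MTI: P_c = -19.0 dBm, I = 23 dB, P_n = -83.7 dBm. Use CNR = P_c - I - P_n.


CNR = -19.0 - 23 - (-83.7) = 41.7 dB

41.7 dB


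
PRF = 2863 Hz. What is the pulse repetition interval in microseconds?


PRI = 1/2863 = 0.000349284 s = 349.3 us

349.3 us


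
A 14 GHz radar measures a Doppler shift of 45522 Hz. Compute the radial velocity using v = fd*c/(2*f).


v = 45522 * 3e8 / (2 * 14000000000.0) = 487.7 m/s

487.7 m/s


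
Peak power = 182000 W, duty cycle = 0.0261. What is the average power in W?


P_avg = 182000 * 0.0261 = 4750.2 W

4750.2 W


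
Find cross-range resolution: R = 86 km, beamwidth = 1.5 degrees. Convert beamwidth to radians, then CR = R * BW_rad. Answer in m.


BW_rad = 0.026179939
CR = 86000 * 0.026179939 = 2251.5 m

2251.5 m


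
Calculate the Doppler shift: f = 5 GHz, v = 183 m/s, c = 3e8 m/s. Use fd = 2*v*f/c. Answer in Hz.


fd = 2 * 183 * 5000000000.0 / 3e8 = 6100.0 Hz

6100.0 Hz


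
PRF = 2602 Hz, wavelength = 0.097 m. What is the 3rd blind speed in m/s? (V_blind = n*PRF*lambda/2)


V_blind = 3 * 2602 * 0.097 / 2 = 378.6 m/s

378.6 m/s


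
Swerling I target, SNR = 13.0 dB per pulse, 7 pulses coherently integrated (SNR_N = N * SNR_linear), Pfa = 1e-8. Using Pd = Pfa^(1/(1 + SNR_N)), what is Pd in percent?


SNR_lin = 10^(13.0/10) = 19.95262
SNR_N = 7 * 19.95262 = 139.66834
1/(1 + SNR_N) = 1/140.66834 = 0.0071089
Pd = (1e-8)^0.0071089 = 0.87726
Pd = 87.7%

87.7%


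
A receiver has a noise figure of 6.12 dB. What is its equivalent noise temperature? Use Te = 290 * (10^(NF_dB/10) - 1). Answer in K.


NF_lin = 10^(6.12/10) = 4.092607
Te = 290 * (4.092607 - 1) = 896.9 K

896.9 K


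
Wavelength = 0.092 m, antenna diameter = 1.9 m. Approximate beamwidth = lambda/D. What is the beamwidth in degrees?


BW_rad = 0.092 / 1.9 = 0.048421
BW_deg = 2.77 degrees

2.77 degrees


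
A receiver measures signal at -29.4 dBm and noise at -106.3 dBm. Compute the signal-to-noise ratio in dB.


SNR = -29.4 - (-106.3) = 76.9 dB

76.9 dB


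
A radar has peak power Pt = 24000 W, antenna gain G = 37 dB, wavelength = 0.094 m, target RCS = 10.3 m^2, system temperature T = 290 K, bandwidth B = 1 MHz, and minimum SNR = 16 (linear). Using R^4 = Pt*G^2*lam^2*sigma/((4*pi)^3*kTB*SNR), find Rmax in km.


G_lin = 10^(37/10) = 5011.872336
R^4 = 24000 * 5011.872336^2 * 0.094^2 * 10.3 / ((4*pi)^3 * 1.38e-23 * 290 * 1000000.0 * 16)
R^4 = 4.31795e20 m^4
R_max = (4.31795e20)^(1/4) = 144151.6 m = 144.2 km

144.2 km


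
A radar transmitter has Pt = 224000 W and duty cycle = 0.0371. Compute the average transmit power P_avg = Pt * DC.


P_avg = 224000 * 0.0371 = 8310.4 W

8310.4 W


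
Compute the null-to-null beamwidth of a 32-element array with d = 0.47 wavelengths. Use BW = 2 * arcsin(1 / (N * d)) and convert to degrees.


1/(N*d) = 1/(32*0.47) = 0.066489
BW = 2*arcsin(0.066489) = 7.6 degrees

7.6 degrees


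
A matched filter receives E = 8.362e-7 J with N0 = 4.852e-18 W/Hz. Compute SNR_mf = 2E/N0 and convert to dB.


SNR_lin = 2 * 8.362e-7 / 4.852e-18 = 3.447e11
SNR_dB = 10*log10(3.447e11) = 115.4 dB

115.4 dB


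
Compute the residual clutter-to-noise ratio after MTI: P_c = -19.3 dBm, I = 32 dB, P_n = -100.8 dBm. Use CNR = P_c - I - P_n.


CNR = -19.3 - 32 - (-100.8) = 49.5 dB

49.5 dB


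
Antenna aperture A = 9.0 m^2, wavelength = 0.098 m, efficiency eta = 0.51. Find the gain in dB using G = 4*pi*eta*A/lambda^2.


G_linear = 4*pi*0.51*9.0/0.098^2 = 6005.79
G_dB = 10*log10(6005.79) = 37.8 dB

37.8 dB


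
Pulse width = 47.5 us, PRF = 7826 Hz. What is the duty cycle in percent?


DC = 47.5e-6 * 7826 * 100 = 37.17%

37.17%


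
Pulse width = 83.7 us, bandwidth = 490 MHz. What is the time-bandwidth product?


TBP = 83.7 * 490 = 41013.0

41013.0


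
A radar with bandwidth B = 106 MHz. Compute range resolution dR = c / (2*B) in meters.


dR = 3e8 / (2 * 106000000.0) = 1.42 m

1.42 m


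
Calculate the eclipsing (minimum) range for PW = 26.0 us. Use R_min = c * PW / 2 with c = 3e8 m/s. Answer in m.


R_min = 3e8 * 26.0e-6 / 2 = 3900.0 m

3900.0 m


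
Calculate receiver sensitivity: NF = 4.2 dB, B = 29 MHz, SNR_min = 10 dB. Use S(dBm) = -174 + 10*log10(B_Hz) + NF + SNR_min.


10*log10(29000000.0) = 74.62
S = -174 + 74.62 + 4.2 + 10 = -85.2 dBm

-85.2 dBm


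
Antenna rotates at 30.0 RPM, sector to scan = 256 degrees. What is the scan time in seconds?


t = 256 / (30.0 * 360) * 60 = 1.42 s

1.42 s


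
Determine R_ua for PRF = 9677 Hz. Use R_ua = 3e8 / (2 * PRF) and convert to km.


R_ua = 3e8 / (2 * 9677) = 15500.7 m = 15.5 km

15.5 km


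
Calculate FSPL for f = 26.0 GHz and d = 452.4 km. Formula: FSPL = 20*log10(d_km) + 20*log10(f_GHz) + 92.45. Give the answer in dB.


20*log10(452.4) = 53.11
20*log10(26.0) = 28.3
FSPL = 173.9 dB

173.9 dB


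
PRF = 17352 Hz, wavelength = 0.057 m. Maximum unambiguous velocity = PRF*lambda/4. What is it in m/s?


V_ua = 17352 * 0.057 / 4 = 247.3 m/s

247.3 m/s


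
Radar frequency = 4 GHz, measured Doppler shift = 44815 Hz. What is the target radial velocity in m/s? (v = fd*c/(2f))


v = 44815 * 3e8 / (2 * 4000000000.0) = 1680.6 m/s

1680.6 m/s


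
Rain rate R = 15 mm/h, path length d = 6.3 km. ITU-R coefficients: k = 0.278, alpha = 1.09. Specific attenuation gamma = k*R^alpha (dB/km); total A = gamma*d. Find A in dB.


gamma = 0.278 * 15^1.09 = 5.32089 dB/km
A = 5.32089 * 6.3 = 33.52 dB

33.52 dB


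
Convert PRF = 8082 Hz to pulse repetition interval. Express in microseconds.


PRI = 1/8082 = 0.0001237317 s = 123.7 us

123.7 us


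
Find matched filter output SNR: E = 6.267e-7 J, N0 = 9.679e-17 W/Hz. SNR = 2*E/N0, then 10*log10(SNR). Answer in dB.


SNR_lin = 2 * 6.267e-7 / 9.679e-17 = 1.295e10
SNR_dB = 10*log10(1.295e10) = 101.1 dB

101.1 dB


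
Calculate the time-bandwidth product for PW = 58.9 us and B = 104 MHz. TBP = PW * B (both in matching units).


TBP = 58.9 * 104 = 6125.6

6125.6


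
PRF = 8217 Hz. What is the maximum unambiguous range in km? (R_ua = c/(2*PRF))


R_ua = 3e8 / (2 * 8217) = 18254.8 m = 18.3 km

18.3 km


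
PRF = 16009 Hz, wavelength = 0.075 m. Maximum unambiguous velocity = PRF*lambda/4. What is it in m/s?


V_ua = 16009 * 0.075 / 4 = 300.2 m/s

300.2 m/s


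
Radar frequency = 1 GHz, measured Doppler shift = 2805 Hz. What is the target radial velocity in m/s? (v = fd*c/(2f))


v = 2805 * 3e8 / (2 * 1000000000.0) = 420.8 m/s

420.8 m/s


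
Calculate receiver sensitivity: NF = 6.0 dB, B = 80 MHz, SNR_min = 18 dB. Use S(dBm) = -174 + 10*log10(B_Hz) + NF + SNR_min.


10*log10(80000000.0) = 79.03
S = -174 + 79.03 + 6.0 + 18 = -71.0 dBm

-71.0 dBm


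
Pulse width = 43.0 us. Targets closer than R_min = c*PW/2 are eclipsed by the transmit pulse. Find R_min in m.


R_min = 3e8 * 43.0e-6 / 2 = 6450.0 m

6450.0 m


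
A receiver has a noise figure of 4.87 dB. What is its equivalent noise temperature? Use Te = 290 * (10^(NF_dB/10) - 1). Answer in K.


NF_lin = 10^(4.87/10) = 3.069022
Te = 290 * (3.069022 - 1) = 600.0 K

600.0 K


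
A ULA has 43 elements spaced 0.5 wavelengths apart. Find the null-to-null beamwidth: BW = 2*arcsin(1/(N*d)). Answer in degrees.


1/(N*d) = 1/(43*0.5) = 0.046512
BW = 2*arcsin(0.046512) = 5.3 degrees

5.3 degrees


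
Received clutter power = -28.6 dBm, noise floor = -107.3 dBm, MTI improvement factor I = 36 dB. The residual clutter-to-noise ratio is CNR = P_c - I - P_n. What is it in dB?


CNR = -28.6 - 36 - (-107.3) = 42.7 dB

42.7 dB


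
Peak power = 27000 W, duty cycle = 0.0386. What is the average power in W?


P_avg = 27000 * 0.0386 = 1042.2 W

1042.2 W


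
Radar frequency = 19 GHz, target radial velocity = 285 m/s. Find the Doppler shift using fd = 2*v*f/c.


fd = 2 * 285 * 19000000000.0 / 3e8 = 36100.0 Hz

36100.0 Hz


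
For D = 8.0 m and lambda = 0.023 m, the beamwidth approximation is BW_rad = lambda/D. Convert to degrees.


BW_rad = 0.023 / 8.0 = 0.002875
BW_deg = 0.16 degrees

0.16 degrees


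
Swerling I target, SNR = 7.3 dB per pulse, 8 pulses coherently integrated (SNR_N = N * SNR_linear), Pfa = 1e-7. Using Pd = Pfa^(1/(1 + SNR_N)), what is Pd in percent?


SNR_lin = 10^(7.3/10) = 5.37032
SNR_N = 8 * 5.37032 = 42.96256
1/(1 + SNR_N) = 1/43.96256 = 0.0227466
Pd = (1e-7)^0.0227466 = 0.69306
Pd = 69.3%

69.3%


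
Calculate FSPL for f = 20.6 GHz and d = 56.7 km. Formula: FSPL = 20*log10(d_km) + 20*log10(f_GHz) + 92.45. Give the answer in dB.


20*log10(56.7) = 35.07
20*log10(20.6) = 26.28
FSPL = 153.8 dB

153.8 dB


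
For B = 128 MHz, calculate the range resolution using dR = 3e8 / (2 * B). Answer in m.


dR = 3e8 / (2 * 128000000.0) = 1.17 m

1.17 m


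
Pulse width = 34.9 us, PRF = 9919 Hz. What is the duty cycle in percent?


DC = 34.9e-6 * 9919 * 100 = 34.62%

34.62%


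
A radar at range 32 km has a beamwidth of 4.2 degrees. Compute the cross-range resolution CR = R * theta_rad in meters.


BW_rad = 0.073303829
CR = 32000 * 0.073303829 = 2345.7 m

2345.7 m


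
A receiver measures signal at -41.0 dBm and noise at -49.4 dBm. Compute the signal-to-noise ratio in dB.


SNR = -41.0 - (-49.4) = 8.4 dB

8.4 dB


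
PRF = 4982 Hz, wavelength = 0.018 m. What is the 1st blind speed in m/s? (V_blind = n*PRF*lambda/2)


V_blind = 1 * 4982 * 0.018 / 2 = 44.8 m/s

44.8 m/s


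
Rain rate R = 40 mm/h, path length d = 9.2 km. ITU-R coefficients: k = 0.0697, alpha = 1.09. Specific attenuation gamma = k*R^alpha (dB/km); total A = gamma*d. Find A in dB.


gamma = 0.0697 * 40^1.09 = 3.88578 dB/km
A = 3.88578 * 9.2 = 35.75 dB

35.75 dB


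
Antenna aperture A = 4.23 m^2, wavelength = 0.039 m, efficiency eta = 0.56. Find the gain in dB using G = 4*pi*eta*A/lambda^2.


G_linear = 4*pi*0.56*4.23/0.039^2 = 19570.82
G_dB = 10*log10(19570.82) = 42.9 dB

42.9 dB


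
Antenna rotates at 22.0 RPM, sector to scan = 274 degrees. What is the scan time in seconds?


t = 274 / (22.0 * 360) * 60 = 2.08 s

2.08 s


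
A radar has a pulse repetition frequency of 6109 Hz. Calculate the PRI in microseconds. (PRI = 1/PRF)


PRI = 1/6109 = 0.0001636929 s = 163.7 us

163.7 us


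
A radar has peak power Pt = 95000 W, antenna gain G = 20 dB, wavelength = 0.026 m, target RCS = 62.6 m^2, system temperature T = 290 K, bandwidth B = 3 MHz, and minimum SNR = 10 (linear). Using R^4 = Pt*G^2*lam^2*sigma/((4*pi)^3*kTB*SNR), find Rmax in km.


G_lin = 10^(20/10) = 100.0
R^4 = 95000 * 100.0^2 * 0.026^2 * 62.6 / ((4*pi)^3 * 1.38e-23 * 290 * 3000000.0 * 10)
R^4 = 1.68739e17 m^4
R_max = (1.68739e17)^(1/4) = 20267.7 m = 20.3 km

20.3 km


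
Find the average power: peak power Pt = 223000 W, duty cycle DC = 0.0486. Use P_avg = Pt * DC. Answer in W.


P_avg = 223000 * 0.0486 = 10837.8 W

10837.8 W


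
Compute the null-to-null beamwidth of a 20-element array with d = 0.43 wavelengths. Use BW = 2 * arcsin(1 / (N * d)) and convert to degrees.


1/(N*d) = 1/(20*0.43) = 0.116279
BW = 2*arcsin(0.116279) = 13.4 degrees

13.4 degrees


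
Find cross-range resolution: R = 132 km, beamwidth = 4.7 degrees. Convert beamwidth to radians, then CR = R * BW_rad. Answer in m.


BW_rad = 0.082030475
CR = 132000 * 0.082030475 = 10828.0 m

10828.0 m


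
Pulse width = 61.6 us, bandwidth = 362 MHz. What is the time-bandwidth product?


TBP = 61.6 * 362 = 22299.2

22299.2


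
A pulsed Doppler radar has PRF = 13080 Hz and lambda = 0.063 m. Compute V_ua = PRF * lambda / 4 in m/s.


V_ua = 13080 * 0.063 / 4 = 206.0 m/s

206.0 m/s


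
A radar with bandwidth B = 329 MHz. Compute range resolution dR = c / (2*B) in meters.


dR = 3e8 / (2 * 329000000.0) = 0.46 m

0.46 m


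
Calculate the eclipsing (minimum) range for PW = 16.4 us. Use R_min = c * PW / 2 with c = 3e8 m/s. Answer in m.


R_min = 3e8 * 16.4e-6 / 2 = 2460.0 m

2460.0 m


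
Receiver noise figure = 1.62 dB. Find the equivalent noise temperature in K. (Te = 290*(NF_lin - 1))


NF_lin = 10^(1.62/10) = 1.452112
Te = 290 * (1.452112 - 1) = 131.1 K

131.1 K


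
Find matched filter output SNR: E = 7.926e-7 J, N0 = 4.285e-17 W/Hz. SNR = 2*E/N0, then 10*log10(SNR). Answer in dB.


SNR_lin = 2 * 7.926e-7 / 4.285e-17 = 3.699e10
SNR_dB = 10*log10(3.699e10) = 105.7 dB

105.7 dB


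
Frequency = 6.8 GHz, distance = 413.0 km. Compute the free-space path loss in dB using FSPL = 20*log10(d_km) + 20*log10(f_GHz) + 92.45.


20*log10(413.0) = 52.32
20*log10(6.8) = 16.65
FSPL = 161.4 dB

161.4 dB


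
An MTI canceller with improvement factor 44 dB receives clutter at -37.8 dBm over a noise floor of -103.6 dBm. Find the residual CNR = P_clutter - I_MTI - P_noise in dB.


CNR = -37.8 - 44 - (-103.6) = 21.8 dB

21.8 dB


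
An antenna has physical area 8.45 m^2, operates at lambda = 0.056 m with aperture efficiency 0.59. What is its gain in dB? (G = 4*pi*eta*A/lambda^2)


G_linear = 4*pi*0.59*8.45/0.056^2 = 19977.56
G_dB = 10*log10(19977.56) = 43.0 dB

43.0 dB


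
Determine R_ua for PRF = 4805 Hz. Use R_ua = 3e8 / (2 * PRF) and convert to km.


R_ua = 3e8 / (2 * 4805) = 31217.5 m = 31.2 km

31.2 km


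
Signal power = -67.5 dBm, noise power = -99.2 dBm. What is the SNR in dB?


SNR = -67.5 - (-99.2) = 31.7 dB

31.7 dB


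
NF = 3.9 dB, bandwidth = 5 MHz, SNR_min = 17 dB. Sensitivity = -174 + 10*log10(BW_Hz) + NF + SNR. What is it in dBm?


10*log10(5000000.0) = 66.99
S = -174 + 66.99 + 3.9 + 17 = -86.1 dBm

-86.1 dBm


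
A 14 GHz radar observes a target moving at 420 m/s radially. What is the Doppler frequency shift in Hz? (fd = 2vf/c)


fd = 2 * 420 * 14000000000.0 / 3e8 = 39200.0 Hz

39200.0 Hz


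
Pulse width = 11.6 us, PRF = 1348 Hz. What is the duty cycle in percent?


DC = 11.6e-6 * 1348 * 100 = 1.56%

1.56%


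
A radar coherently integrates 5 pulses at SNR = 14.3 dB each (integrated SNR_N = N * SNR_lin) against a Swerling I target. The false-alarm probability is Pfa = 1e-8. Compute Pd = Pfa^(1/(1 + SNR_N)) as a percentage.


SNR_lin = 10^(14.3/10) = 26.91535
SNR_N = 5 * 26.91535 = 134.57675
1/(1 + SNR_N) = 1/135.57675 = 0.0073759
Pd = (1e-8)^0.0073759 = 0.87296
Pd = 87.3%

87.3%


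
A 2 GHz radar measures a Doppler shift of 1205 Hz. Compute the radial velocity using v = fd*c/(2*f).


v = 1205 * 3e8 / (2 * 2000000000.0) = 90.4 m/s

90.4 m/s


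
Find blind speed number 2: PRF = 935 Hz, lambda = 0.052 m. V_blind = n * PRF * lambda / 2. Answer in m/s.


V_blind = 2 * 935 * 0.052 / 2 = 48.6 m/s

48.6 m/s


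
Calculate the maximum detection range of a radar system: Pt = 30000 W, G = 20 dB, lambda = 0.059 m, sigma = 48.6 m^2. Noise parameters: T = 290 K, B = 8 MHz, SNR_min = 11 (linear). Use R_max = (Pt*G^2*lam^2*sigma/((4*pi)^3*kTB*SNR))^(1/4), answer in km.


G_lin = 10^(20/10) = 100.0
R^4 = 30000 * 100.0^2 * 0.059^2 * 48.6 / ((4*pi)^3 * 1.38e-23 * 290 * 8000000.0 * 11)
R^4 = 7.26227e16 m^4
R_max = (7.26227e16)^(1/4) = 16416.0 m = 16.4 km

16.4 km


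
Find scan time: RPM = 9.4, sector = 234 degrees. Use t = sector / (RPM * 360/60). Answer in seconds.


t = 234 / (9.4 * 360) * 60 = 4.15 s

4.15 s


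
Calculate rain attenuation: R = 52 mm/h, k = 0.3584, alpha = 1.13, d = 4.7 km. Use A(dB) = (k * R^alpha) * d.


gamma = 0.3584 * 52^1.13 = 31.14955 dB/km
A = 31.14955 * 4.7 = 146.4 dB

146.4 dB


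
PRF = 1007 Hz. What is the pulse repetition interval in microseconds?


PRI = 1/1007 = 0.0009930487 s = 993.0 us

993.0 us


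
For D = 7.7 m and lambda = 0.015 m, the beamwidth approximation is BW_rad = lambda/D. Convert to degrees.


BW_rad = 0.015 / 7.7 = 0.001948
BW_deg = 0.11 degrees

0.11 degrees


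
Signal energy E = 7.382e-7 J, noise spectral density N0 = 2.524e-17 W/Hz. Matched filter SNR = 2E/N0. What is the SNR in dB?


SNR_lin = 2 * 7.382e-7 / 2.524e-17 = 5.849e10
SNR_dB = 10*log10(5.849e10) = 107.7 dB

107.7 dB


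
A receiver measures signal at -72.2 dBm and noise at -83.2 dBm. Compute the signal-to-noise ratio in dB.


SNR = -72.2 - (-83.2) = 11.0 dB

11.0 dB


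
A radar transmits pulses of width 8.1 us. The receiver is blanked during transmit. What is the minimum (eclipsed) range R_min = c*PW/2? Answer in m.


R_min = 3e8 * 8.1e-6 / 2 = 1215.0 m

1215.0 m


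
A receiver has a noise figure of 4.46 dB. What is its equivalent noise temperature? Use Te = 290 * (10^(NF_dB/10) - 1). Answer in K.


NF_lin = 10^(4.46/10) = 2.792544
Te = 290 * (2.792544 - 1) = 519.8 K

519.8 K


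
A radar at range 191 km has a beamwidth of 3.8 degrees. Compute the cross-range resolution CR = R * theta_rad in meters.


BW_rad = 0.066322512
CR = 191000 * 0.066322512 = 12667.6 m

12667.6 m


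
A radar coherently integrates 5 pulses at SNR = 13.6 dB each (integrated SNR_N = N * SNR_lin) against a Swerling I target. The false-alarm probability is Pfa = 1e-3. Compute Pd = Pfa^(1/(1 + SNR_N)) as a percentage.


SNR_lin = 10^(13.6/10) = 22.90868
SNR_N = 5 * 22.90868 = 114.5434
1/(1 + SNR_N) = 1/115.5434 = 0.0086548
Pd = (1e-3)^0.0086548 = 0.94197
Pd = 94.2%

94.2%


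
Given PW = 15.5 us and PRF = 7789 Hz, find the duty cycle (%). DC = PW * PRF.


DC = 15.5e-6 * 7789 * 100 = 12.07%

12.07%


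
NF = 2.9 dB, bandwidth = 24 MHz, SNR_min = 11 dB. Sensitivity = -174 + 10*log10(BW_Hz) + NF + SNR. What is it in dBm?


10*log10(24000000.0) = 73.8
S = -174 + 73.8 + 2.9 + 11 = -86.3 dBm

-86.3 dBm


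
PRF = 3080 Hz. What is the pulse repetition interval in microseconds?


PRI = 1/3080 = 0.0003246753 s = 324.7 us

324.7 us


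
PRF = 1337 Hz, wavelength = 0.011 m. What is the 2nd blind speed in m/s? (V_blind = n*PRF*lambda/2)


V_blind = 2 * 1337 * 0.011 / 2 = 14.7 m/s

14.7 m/s


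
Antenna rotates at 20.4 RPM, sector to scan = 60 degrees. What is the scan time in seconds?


t = 60 / (20.4 * 360) * 60 = 0.49 s

0.49 s


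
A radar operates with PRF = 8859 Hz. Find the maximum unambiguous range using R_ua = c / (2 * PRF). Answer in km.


R_ua = 3e8 / (2 * 8859) = 16931.9 m = 16.9 km

16.9 km


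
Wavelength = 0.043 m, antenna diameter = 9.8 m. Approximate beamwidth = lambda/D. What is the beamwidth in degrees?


BW_rad = 0.043 / 9.8 = 0.004388
BW_deg = 0.25 degrees

0.25 degrees


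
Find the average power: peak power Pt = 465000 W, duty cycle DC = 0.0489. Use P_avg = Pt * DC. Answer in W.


P_avg = 465000 * 0.0489 = 22738.5 W

22738.5 W


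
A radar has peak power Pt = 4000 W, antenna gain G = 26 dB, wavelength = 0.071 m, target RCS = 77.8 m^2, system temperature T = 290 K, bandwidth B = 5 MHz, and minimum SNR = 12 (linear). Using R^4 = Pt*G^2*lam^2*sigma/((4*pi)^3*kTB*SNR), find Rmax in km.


G_lin = 10^(26/10) = 398.107171
R^4 = 4000 * 398.107171^2 * 0.071^2 * 77.8 / ((4*pi)^3 * 1.38e-23 * 290 * 5000000.0 * 12)
R^4 = 5.21793e17 m^4
R_max = (5.21793e17)^(1/4) = 26876.6 m = 26.9 km

26.9 km


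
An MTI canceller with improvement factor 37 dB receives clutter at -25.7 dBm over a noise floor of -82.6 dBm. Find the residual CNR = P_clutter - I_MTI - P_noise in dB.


CNR = -25.7 - 37 - (-82.6) = 19.9 dB

19.9 dB


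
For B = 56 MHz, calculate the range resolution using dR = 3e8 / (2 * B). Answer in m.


dR = 3e8 / (2 * 56000000.0) = 2.68 m

2.68 m


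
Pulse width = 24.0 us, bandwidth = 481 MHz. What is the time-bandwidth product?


TBP = 24.0 * 481 = 11544.0

11544.0


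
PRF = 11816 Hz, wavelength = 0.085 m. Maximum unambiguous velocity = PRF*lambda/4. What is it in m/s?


V_ua = 11816 * 0.085 / 4 = 251.1 m/s

251.1 m/s


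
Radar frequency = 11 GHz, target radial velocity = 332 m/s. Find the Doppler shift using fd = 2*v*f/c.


fd = 2 * 332 * 11000000000.0 / 3e8 = 24346.7 Hz

24346.7 Hz


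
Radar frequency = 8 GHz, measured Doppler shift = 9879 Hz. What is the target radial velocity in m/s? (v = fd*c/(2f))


v = 9879 * 3e8 / (2 * 8000000000.0) = 185.2 m/s

185.2 m/s


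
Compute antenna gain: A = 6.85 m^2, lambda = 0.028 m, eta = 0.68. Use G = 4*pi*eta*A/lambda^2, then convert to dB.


G_linear = 4*pi*0.68*6.85/0.028^2 = 74660.91
G_dB = 10*log10(74660.91) = 48.7 dB

48.7 dB


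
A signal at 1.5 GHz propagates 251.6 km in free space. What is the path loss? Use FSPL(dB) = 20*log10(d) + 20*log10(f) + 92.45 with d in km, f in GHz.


20*log10(251.6) = 48.01
20*log10(1.5) = 3.52
FSPL = 144.0 dB

144.0 dB


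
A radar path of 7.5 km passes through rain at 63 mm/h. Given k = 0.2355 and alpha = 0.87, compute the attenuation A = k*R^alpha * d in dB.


gamma = 0.2355 * 63^0.87 = 8.657992 dB/km
A = 8.657992 * 7.5 = 64.93 dB

64.93 dB


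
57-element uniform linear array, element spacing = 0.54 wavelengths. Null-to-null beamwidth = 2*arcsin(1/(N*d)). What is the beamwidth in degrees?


1/(N*d) = 1/(57*0.54) = 0.032489
BW = 2*arcsin(0.032489) = 3.7 degrees

3.7 degrees


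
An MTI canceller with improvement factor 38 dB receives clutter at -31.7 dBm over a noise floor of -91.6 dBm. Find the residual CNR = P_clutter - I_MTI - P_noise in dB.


CNR = -31.7 - 38 - (-91.6) = 21.9 dB

21.9 dB


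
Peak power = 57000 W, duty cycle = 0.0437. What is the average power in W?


P_avg = 57000 * 0.0437 = 2490.9 W

2490.9 W


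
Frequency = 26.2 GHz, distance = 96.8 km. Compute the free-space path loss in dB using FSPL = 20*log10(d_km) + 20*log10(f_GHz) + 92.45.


20*log10(96.8) = 39.72
20*log10(26.2) = 28.37
FSPL = 160.5 dB

160.5 dB


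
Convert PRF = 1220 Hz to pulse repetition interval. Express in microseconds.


PRI = 1/1220 = 0.0008196721 s = 819.7 us

819.7 us


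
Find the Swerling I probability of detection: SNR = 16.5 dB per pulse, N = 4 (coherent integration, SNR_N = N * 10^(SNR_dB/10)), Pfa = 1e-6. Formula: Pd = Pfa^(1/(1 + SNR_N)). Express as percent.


SNR_lin = 10^(16.5/10) = 44.66836
SNR_N = 4 * 44.66836 = 178.67344
1/(1 + SNR_N) = 1/179.67344 = 0.0055657
Pd = (1e-6)^0.0055657 = 0.92599
Pd = 92.6%

92.6%


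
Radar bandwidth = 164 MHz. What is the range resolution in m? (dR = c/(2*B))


dR = 3e8 / (2 * 164000000.0) = 0.91 m

0.91 m


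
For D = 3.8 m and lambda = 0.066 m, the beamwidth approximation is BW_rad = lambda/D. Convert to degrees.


BW_rad = 0.066 / 3.8 = 0.017368
BW_deg = 1.0 degrees

1.0 degrees


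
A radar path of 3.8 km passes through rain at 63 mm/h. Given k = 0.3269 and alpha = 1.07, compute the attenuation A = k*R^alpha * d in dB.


gamma = 0.3269 * 63^1.07 = 27.523858 dB/km
A = 27.523858 * 3.8 = 104.59 dB

104.59 dB


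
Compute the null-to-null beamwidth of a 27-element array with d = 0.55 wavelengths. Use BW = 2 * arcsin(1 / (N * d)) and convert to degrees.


1/(N*d) = 1/(27*0.55) = 0.06734
BW = 2*arcsin(0.06734) = 7.7 degrees

7.7 degrees


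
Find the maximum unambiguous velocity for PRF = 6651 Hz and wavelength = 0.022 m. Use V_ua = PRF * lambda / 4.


V_ua = 6651 * 0.022 / 4 = 36.6 m/s

36.6 m/s


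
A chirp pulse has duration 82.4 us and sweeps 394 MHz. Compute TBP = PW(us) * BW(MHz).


TBP = 82.4 * 394 = 32465.6

32465.6


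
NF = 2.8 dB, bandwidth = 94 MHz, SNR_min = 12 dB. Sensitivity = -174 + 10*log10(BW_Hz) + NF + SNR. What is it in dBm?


10*log10(94000000.0) = 79.73
S = -174 + 79.73 + 2.8 + 12 = -79.5 dBm

-79.5 dBm


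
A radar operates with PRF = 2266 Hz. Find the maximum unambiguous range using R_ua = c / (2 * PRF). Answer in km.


R_ua = 3e8 / (2 * 2266) = 66195.9 m = 66.2 km

66.2 km


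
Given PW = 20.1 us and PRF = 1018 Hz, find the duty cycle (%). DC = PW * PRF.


DC = 20.1e-6 * 1018 * 100 = 2.05%

2.05%


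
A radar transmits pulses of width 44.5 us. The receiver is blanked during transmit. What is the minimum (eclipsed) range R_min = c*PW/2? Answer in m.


R_min = 3e8 * 44.5e-6 / 2 = 6675.0 m

6675.0 m


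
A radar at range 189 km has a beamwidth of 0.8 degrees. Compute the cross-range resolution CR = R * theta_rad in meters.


BW_rad = 0.013962634
CR = 189000 * 0.013962634 = 2638.9 m

2638.9 m


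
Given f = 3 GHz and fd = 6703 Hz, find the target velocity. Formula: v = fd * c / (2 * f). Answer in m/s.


v = 6703 * 3e8 / (2 * 3000000000.0) = 335.2 m/s

335.2 m/s


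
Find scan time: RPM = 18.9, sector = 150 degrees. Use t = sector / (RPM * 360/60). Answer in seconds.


t = 150 / (18.9 * 360) * 60 = 1.32 s

1.32 s


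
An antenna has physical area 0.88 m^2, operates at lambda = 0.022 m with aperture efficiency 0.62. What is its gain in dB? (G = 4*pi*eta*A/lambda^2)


G_linear = 4*pi*0.62*0.88/0.022^2 = 14165.73
G_dB = 10*log10(14165.73) = 41.5 dB

41.5 dB


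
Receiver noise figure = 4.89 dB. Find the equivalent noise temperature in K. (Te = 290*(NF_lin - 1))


NF_lin = 10^(4.89/10) = 3.083188
Te = 290 * (3.083188 - 1) = 604.1 K

604.1 K


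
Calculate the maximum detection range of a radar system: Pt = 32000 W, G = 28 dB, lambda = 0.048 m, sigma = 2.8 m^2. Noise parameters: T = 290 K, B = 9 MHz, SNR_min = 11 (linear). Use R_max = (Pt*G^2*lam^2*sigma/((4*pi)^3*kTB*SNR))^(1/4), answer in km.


G_lin = 10^(28/10) = 630.957344
R^4 = 32000 * 630.957344^2 * 0.048^2 * 2.8 / ((4*pi)^3 * 1.38e-23 * 290 * 9000000.0 * 11)
R^4 = 1.04532e17 m^4
R_max = (1.04532e17)^(1/4) = 17980.9 m = 18.0 km

18.0 km


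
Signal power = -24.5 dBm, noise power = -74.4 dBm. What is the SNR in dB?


SNR = -24.5 - (-74.4) = 49.9 dB

49.9 dB


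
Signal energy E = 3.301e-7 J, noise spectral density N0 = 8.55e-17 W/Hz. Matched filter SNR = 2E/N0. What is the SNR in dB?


SNR_lin = 2 * 3.301e-7 / 8.55e-17 = 7.722e9
SNR_dB = 10*log10(7.722e9) = 98.9 dB

98.9 dB


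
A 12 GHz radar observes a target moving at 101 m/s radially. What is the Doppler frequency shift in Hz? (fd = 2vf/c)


fd = 2 * 101 * 12000000000.0 / 3e8 = 8080.0 Hz

8080.0 Hz


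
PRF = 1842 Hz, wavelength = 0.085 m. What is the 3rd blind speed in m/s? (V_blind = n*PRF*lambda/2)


V_blind = 3 * 1842 * 0.085 / 2 = 234.9 m/s

234.9 m/s


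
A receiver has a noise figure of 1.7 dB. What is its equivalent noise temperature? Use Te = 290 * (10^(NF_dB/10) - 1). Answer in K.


NF_lin = 10^(1.7/10) = 1.479108
Te = 290 * (1.479108 - 1) = 138.9 K

138.9 K


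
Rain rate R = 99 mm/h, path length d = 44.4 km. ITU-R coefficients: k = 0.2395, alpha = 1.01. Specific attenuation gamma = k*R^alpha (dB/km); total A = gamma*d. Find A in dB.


gamma = 0.2395 * 99^1.01 = 24.825446 dB/km
A = 24.825446 * 44.4 = 1102.25 dB

1102.25 dB


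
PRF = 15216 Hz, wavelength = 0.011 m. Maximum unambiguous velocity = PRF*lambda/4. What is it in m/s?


V_ua = 15216 * 0.011 / 4 = 41.8 m/s

41.8 m/s


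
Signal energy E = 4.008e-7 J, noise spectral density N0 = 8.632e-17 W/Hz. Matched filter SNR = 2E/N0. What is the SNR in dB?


SNR_lin = 2 * 4.008e-7 / 8.632e-17 = 9.286e9
SNR_dB = 10*log10(9.286e9) = 99.7 dB

99.7 dB


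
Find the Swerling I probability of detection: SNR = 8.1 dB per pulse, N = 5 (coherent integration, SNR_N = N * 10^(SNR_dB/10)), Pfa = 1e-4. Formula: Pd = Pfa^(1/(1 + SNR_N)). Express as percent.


SNR_lin = 10^(8.1/10) = 6.45654
SNR_N = 5 * 6.45654 = 32.2827
1/(1 + SNR_N) = 1/33.2827 = 0.0300456
Pd = (1e-4)^0.0300456 = 0.75826
Pd = 75.8%

75.8%


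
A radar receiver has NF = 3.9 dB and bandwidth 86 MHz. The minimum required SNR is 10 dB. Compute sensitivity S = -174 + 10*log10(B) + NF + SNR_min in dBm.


10*log10(86000000.0) = 79.34
S = -174 + 79.34 + 3.9 + 10 = -80.8 dBm

-80.8 dBm


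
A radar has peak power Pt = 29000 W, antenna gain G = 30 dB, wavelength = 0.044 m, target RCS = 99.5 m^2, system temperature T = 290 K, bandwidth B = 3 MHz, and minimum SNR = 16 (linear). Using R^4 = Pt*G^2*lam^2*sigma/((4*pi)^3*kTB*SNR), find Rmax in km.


G_lin = 10^(30/10) = 1000.0
R^4 = 29000 * 1000.0^2 * 0.044^2 * 99.5 / ((4*pi)^3 * 1.38e-23 * 290 * 3000000.0 * 16)
R^4 = 1.46548e19 m^4
R_max = (1.46548e19)^(1/4) = 61872.1 m = 61.9 km

61.9 km


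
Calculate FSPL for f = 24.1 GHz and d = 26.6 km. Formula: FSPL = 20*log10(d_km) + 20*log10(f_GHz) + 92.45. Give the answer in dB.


20*log10(26.6) = 28.5
20*log10(24.1) = 27.64
FSPL = 148.6 dB

148.6 dB


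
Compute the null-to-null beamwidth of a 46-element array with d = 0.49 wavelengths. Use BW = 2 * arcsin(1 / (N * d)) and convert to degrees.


1/(N*d) = 1/(46*0.49) = 0.044366
BW = 2*arcsin(0.044366) = 5.1 degrees

5.1 degrees


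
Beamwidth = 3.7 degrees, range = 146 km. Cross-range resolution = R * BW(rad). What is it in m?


BW_rad = 0.064577182
CR = 146000 * 0.064577182 = 9428.3 m

9428.3 m


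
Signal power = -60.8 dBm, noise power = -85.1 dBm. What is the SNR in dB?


SNR = -60.8 - (-85.1) = 24.3 dB

24.3 dB


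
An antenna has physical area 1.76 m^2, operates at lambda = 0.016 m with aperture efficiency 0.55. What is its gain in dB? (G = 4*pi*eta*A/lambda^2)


G_linear = 4*pi*0.55*1.76/0.016^2 = 47516.59
G_dB = 10*log10(47516.59) = 46.8 dB

46.8 dB


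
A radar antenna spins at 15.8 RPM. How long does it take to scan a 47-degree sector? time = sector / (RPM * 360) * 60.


t = 47 / (15.8 * 360) * 60 = 0.5 s

0.5 s


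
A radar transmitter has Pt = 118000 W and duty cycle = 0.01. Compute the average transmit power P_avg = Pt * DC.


P_avg = 118000 * 0.01 = 1180.0 W

1180.0 W


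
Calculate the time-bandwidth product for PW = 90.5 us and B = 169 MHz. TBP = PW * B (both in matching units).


TBP = 90.5 * 169 = 15294.5

15294.5


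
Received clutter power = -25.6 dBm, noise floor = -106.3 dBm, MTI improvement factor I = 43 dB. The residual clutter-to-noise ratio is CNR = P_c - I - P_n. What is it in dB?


CNR = -25.6 - 43 - (-106.3) = 37.7 dB

37.7 dB


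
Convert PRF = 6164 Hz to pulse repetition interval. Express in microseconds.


PRI = 1/6164 = 0.0001622323 s = 162.2 us

162.2 us


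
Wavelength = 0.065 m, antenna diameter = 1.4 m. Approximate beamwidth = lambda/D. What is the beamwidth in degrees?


BW_rad = 0.065 / 1.4 = 0.046429
BW_deg = 2.66 degrees

2.66 degrees


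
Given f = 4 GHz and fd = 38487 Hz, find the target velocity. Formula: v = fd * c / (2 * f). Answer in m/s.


v = 38487 * 3e8 / (2 * 4000000000.0) = 1443.3 m/s

1443.3 m/s


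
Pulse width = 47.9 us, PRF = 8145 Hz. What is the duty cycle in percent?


DC = 47.9e-6 * 8145 * 100 = 39.01%

39.01%


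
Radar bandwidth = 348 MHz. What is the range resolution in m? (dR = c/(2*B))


dR = 3e8 / (2 * 348000000.0) = 0.43 m

0.43 m


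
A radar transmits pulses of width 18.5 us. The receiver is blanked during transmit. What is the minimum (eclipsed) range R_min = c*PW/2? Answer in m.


R_min = 3e8 * 18.5e-6 / 2 = 2775.0 m

2775.0 m


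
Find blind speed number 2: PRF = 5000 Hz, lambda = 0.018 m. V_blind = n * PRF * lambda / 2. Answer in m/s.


V_blind = 2 * 5000 * 0.018 / 2 = 90.0 m/s

90.0 m/s


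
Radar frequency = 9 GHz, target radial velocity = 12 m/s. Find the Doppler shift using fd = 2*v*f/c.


fd = 2 * 12 * 9000000000.0 / 3e8 = 720.0 Hz

720.0 Hz


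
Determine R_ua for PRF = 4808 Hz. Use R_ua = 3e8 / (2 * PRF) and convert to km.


R_ua = 3e8 / (2 * 4808) = 31198.0 m = 31.2 km

31.2 km


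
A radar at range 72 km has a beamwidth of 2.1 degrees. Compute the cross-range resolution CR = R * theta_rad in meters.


BW_rad = 0.036651914
CR = 72000 * 0.036651914 = 2638.9 m

2638.9 m


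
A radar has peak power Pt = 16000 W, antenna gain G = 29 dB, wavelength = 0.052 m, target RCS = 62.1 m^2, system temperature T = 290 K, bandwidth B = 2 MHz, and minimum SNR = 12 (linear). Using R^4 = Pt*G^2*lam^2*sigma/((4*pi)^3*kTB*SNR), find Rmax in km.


G_lin = 10^(29/10) = 794.328235
R^4 = 16000 * 794.328235^2 * 0.052^2 * 62.1 / ((4*pi)^3 * 1.38e-23 * 290 * 2000000.0 * 12)
R^4 = 8.89407e18 m^4
R_max = (8.89407e18)^(1/4) = 54610.4 m = 54.6 km

54.6 km


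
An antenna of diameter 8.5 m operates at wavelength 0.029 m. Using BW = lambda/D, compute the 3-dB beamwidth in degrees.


BW_rad = 0.029 / 8.5 = 0.003412
BW_deg = 0.2 degrees

0.2 degrees


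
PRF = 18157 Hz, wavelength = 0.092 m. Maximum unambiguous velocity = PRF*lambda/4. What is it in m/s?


V_ua = 18157 * 0.092 / 4 = 417.6 m/s

417.6 m/s


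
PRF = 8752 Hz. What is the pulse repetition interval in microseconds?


PRI = 1/8752 = 0.0001142596 s = 114.3 us

114.3 us


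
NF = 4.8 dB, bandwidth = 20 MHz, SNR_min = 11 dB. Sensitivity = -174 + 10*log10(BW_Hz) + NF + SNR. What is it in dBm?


10*log10(20000000.0) = 73.01
S = -174 + 73.01 + 4.8 + 11 = -85.2 dBm

-85.2 dBm


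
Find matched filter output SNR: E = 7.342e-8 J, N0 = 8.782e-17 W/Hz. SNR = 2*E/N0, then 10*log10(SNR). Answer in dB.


SNR_lin = 2 * 7.342e-8 / 8.782e-17 = 1.672e9
SNR_dB = 10*log10(1.672e9) = 92.2 dB

92.2 dB
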